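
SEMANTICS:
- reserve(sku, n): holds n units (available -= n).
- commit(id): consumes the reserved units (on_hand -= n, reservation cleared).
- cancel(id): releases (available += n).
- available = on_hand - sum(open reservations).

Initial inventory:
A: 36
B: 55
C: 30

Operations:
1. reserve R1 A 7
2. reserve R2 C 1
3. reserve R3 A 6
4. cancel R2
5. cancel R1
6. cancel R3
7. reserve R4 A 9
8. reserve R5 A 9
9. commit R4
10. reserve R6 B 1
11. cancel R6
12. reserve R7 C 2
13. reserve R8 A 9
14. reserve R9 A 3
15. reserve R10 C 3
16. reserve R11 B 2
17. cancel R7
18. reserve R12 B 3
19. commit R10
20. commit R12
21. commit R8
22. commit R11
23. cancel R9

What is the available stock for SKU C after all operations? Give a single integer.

Answer: 27

Derivation:
Step 1: reserve R1 A 7 -> on_hand[A=36 B=55 C=30] avail[A=29 B=55 C=30] open={R1}
Step 2: reserve R2 C 1 -> on_hand[A=36 B=55 C=30] avail[A=29 B=55 C=29] open={R1,R2}
Step 3: reserve R3 A 6 -> on_hand[A=36 B=55 C=30] avail[A=23 B=55 C=29] open={R1,R2,R3}
Step 4: cancel R2 -> on_hand[A=36 B=55 C=30] avail[A=23 B=55 C=30] open={R1,R3}
Step 5: cancel R1 -> on_hand[A=36 B=55 C=30] avail[A=30 B=55 C=30] open={R3}
Step 6: cancel R3 -> on_hand[A=36 B=55 C=30] avail[A=36 B=55 C=30] open={}
Step 7: reserve R4 A 9 -> on_hand[A=36 B=55 C=30] avail[A=27 B=55 C=30] open={R4}
Step 8: reserve R5 A 9 -> on_hand[A=36 B=55 C=30] avail[A=18 B=55 C=30] open={R4,R5}
Step 9: commit R4 -> on_hand[A=27 B=55 C=30] avail[A=18 B=55 C=30] open={R5}
Step 10: reserve R6 B 1 -> on_hand[A=27 B=55 C=30] avail[A=18 B=54 C=30] open={R5,R6}
Step 11: cancel R6 -> on_hand[A=27 B=55 C=30] avail[A=18 B=55 C=30] open={R5}
Step 12: reserve R7 C 2 -> on_hand[A=27 B=55 C=30] avail[A=18 B=55 C=28] open={R5,R7}
Step 13: reserve R8 A 9 -> on_hand[A=27 B=55 C=30] avail[A=9 B=55 C=28] open={R5,R7,R8}
Step 14: reserve R9 A 3 -> on_hand[A=27 B=55 C=30] avail[A=6 B=55 C=28] open={R5,R7,R8,R9}
Step 15: reserve R10 C 3 -> on_hand[A=27 B=55 C=30] avail[A=6 B=55 C=25] open={R10,R5,R7,R8,R9}
Step 16: reserve R11 B 2 -> on_hand[A=27 B=55 C=30] avail[A=6 B=53 C=25] open={R10,R11,R5,R7,R8,R9}
Step 17: cancel R7 -> on_hand[A=27 B=55 C=30] avail[A=6 B=53 C=27] open={R10,R11,R5,R8,R9}
Step 18: reserve R12 B 3 -> on_hand[A=27 B=55 C=30] avail[A=6 B=50 C=27] open={R10,R11,R12,R5,R8,R9}
Step 19: commit R10 -> on_hand[A=27 B=55 C=27] avail[A=6 B=50 C=27] open={R11,R12,R5,R8,R9}
Step 20: commit R12 -> on_hand[A=27 B=52 C=27] avail[A=6 B=50 C=27] open={R11,R5,R8,R9}
Step 21: commit R8 -> on_hand[A=18 B=52 C=27] avail[A=6 B=50 C=27] open={R11,R5,R9}
Step 22: commit R11 -> on_hand[A=18 B=50 C=27] avail[A=6 B=50 C=27] open={R5,R9}
Step 23: cancel R9 -> on_hand[A=18 B=50 C=27] avail[A=9 B=50 C=27] open={R5}
Final available[C] = 27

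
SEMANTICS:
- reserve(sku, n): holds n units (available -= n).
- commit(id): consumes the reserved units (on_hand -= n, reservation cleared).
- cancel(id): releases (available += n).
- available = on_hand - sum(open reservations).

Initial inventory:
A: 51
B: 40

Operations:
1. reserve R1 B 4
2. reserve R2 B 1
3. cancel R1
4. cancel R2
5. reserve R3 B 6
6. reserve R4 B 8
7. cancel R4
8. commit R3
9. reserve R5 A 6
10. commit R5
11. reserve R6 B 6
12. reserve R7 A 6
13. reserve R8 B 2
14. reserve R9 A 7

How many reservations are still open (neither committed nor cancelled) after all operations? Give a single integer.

Answer: 4

Derivation:
Step 1: reserve R1 B 4 -> on_hand[A=51 B=40] avail[A=51 B=36] open={R1}
Step 2: reserve R2 B 1 -> on_hand[A=51 B=40] avail[A=51 B=35] open={R1,R2}
Step 3: cancel R1 -> on_hand[A=51 B=40] avail[A=51 B=39] open={R2}
Step 4: cancel R2 -> on_hand[A=51 B=40] avail[A=51 B=40] open={}
Step 5: reserve R3 B 6 -> on_hand[A=51 B=40] avail[A=51 B=34] open={R3}
Step 6: reserve R4 B 8 -> on_hand[A=51 B=40] avail[A=51 B=26] open={R3,R4}
Step 7: cancel R4 -> on_hand[A=51 B=40] avail[A=51 B=34] open={R3}
Step 8: commit R3 -> on_hand[A=51 B=34] avail[A=51 B=34] open={}
Step 9: reserve R5 A 6 -> on_hand[A=51 B=34] avail[A=45 B=34] open={R5}
Step 10: commit R5 -> on_hand[A=45 B=34] avail[A=45 B=34] open={}
Step 11: reserve R6 B 6 -> on_hand[A=45 B=34] avail[A=45 B=28] open={R6}
Step 12: reserve R7 A 6 -> on_hand[A=45 B=34] avail[A=39 B=28] open={R6,R7}
Step 13: reserve R8 B 2 -> on_hand[A=45 B=34] avail[A=39 B=26] open={R6,R7,R8}
Step 14: reserve R9 A 7 -> on_hand[A=45 B=34] avail[A=32 B=26] open={R6,R7,R8,R9}
Open reservations: ['R6', 'R7', 'R8', 'R9'] -> 4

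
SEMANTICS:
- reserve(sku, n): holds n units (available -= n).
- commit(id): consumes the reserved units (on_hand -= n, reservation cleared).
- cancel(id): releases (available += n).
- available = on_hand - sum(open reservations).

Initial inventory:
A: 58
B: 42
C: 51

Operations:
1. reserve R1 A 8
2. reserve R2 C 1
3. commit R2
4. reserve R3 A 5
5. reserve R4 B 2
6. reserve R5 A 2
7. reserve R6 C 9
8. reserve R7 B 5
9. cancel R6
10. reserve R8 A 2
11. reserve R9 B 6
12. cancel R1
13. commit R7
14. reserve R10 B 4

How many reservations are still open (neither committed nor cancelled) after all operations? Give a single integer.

Answer: 6

Derivation:
Step 1: reserve R1 A 8 -> on_hand[A=58 B=42 C=51] avail[A=50 B=42 C=51] open={R1}
Step 2: reserve R2 C 1 -> on_hand[A=58 B=42 C=51] avail[A=50 B=42 C=50] open={R1,R2}
Step 3: commit R2 -> on_hand[A=58 B=42 C=50] avail[A=50 B=42 C=50] open={R1}
Step 4: reserve R3 A 5 -> on_hand[A=58 B=42 C=50] avail[A=45 B=42 C=50] open={R1,R3}
Step 5: reserve R4 B 2 -> on_hand[A=58 B=42 C=50] avail[A=45 B=40 C=50] open={R1,R3,R4}
Step 6: reserve R5 A 2 -> on_hand[A=58 B=42 C=50] avail[A=43 B=40 C=50] open={R1,R3,R4,R5}
Step 7: reserve R6 C 9 -> on_hand[A=58 B=42 C=50] avail[A=43 B=40 C=41] open={R1,R3,R4,R5,R6}
Step 8: reserve R7 B 5 -> on_hand[A=58 B=42 C=50] avail[A=43 B=35 C=41] open={R1,R3,R4,R5,R6,R7}
Step 9: cancel R6 -> on_hand[A=58 B=42 C=50] avail[A=43 B=35 C=50] open={R1,R3,R4,R5,R7}
Step 10: reserve R8 A 2 -> on_hand[A=58 B=42 C=50] avail[A=41 B=35 C=50] open={R1,R3,R4,R5,R7,R8}
Step 11: reserve R9 B 6 -> on_hand[A=58 B=42 C=50] avail[A=41 B=29 C=50] open={R1,R3,R4,R5,R7,R8,R9}
Step 12: cancel R1 -> on_hand[A=58 B=42 C=50] avail[A=49 B=29 C=50] open={R3,R4,R5,R7,R8,R9}
Step 13: commit R7 -> on_hand[A=58 B=37 C=50] avail[A=49 B=29 C=50] open={R3,R4,R5,R8,R9}
Step 14: reserve R10 B 4 -> on_hand[A=58 B=37 C=50] avail[A=49 B=25 C=50] open={R10,R3,R4,R5,R8,R9}
Open reservations: ['R10', 'R3', 'R4', 'R5', 'R8', 'R9'] -> 6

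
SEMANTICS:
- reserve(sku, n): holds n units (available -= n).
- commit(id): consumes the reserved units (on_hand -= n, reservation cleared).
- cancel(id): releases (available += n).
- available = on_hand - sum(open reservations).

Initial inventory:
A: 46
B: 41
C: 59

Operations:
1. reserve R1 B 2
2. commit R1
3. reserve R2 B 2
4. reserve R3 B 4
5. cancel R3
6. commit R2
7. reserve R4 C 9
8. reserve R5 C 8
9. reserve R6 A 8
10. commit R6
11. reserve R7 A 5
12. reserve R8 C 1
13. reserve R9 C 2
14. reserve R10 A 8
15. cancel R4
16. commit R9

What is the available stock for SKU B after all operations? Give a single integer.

Step 1: reserve R1 B 2 -> on_hand[A=46 B=41 C=59] avail[A=46 B=39 C=59] open={R1}
Step 2: commit R1 -> on_hand[A=46 B=39 C=59] avail[A=46 B=39 C=59] open={}
Step 3: reserve R2 B 2 -> on_hand[A=46 B=39 C=59] avail[A=46 B=37 C=59] open={R2}
Step 4: reserve R3 B 4 -> on_hand[A=46 B=39 C=59] avail[A=46 B=33 C=59] open={R2,R3}
Step 5: cancel R3 -> on_hand[A=46 B=39 C=59] avail[A=46 B=37 C=59] open={R2}
Step 6: commit R2 -> on_hand[A=46 B=37 C=59] avail[A=46 B=37 C=59] open={}
Step 7: reserve R4 C 9 -> on_hand[A=46 B=37 C=59] avail[A=46 B=37 C=50] open={R4}
Step 8: reserve R5 C 8 -> on_hand[A=46 B=37 C=59] avail[A=46 B=37 C=42] open={R4,R5}
Step 9: reserve R6 A 8 -> on_hand[A=46 B=37 C=59] avail[A=38 B=37 C=42] open={R4,R5,R6}
Step 10: commit R6 -> on_hand[A=38 B=37 C=59] avail[A=38 B=37 C=42] open={R4,R5}
Step 11: reserve R7 A 5 -> on_hand[A=38 B=37 C=59] avail[A=33 B=37 C=42] open={R4,R5,R7}
Step 12: reserve R8 C 1 -> on_hand[A=38 B=37 C=59] avail[A=33 B=37 C=41] open={R4,R5,R7,R8}
Step 13: reserve R9 C 2 -> on_hand[A=38 B=37 C=59] avail[A=33 B=37 C=39] open={R4,R5,R7,R8,R9}
Step 14: reserve R10 A 8 -> on_hand[A=38 B=37 C=59] avail[A=25 B=37 C=39] open={R10,R4,R5,R7,R8,R9}
Step 15: cancel R4 -> on_hand[A=38 B=37 C=59] avail[A=25 B=37 C=48] open={R10,R5,R7,R8,R9}
Step 16: commit R9 -> on_hand[A=38 B=37 C=57] avail[A=25 B=37 C=48] open={R10,R5,R7,R8}
Final available[B] = 37

Answer: 37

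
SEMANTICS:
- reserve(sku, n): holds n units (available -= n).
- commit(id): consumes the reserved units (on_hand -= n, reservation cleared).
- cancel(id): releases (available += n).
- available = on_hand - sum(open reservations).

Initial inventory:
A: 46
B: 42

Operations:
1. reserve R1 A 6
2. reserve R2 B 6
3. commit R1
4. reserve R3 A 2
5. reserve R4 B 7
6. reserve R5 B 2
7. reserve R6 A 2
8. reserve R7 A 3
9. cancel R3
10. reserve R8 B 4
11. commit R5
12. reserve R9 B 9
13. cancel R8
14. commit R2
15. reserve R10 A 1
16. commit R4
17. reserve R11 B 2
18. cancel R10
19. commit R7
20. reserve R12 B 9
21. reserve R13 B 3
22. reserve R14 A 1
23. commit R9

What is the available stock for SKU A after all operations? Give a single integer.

Answer: 34

Derivation:
Step 1: reserve R1 A 6 -> on_hand[A=46 B=42] avail[A=40 B=42] open={R1}
Step 2: reserve R2 B 6 -> on_hand[A=46 B=42] avail[A=40 B=36] open={R1,R2}
Step 3: commit R1 -> on_hand[A=40 B=42] avail[A=40 B=36] open={R2}
Step 4: reserve R3 A 2 -> on_hand[A=40 B=42] avail[A=38 B=36] open={R2,R3}
Step 5: reserve R4 B 7 -> on_hand[A=40 B=42] avail[A=38 B=29] open={R2,R3,R4}
Step 6: reserve R5 B 2 -> on_hand[A=40 B=42] avail[A=38 B=27] open={R2,R3,R4,R5}
Step 7: reserve R6 A 2 -> on_hand[A=40 B=42] avail[A=36 B=27] open={R2,R3,R4,R5,R6}
Step 8: reserve R7 A 3 -> on_hand[A=40 B=42] avail[A=33 B=27] open={R2,R3,R4,R5,R6,R7}
Step 9: cancel R3 -> on_hand[A=40 B=42] avail[A=35 B=27] open={R2,R4,R5,R6,R7}
Step 10: reserve R8 B 4 -> on_hand[A=40 B=42] avail[A=35 B=23] open={R2,R4,R5,R6,R7,R8}
Step 11: commit R5 -> on_hand[A=40 B=40] avail[A=35 B=23] open={R2,R4,R6,R7,R8}
Step 12: reserve R9 B 9 -> on_hand[A=40 B=40] avail[A=35 B=14] open={R2,R4,R6,R7,R8,R9}
Step 13: cancel R8 -> on_hand[A=40 B=40] avail[A=35 B=18] open={R2,R4,R6,R7,R9}
Step 14: commit R2 -> on_hand[A=40 B=34] avail[A=35 B=18] open={R4,R6,R7,R9}
Step 15: reserve R10 A 1 -> on_hand[A=40 B=34] avail[A=34 B=18] open={R10,R4,R6,R7,R9}
Step 16: commit R4 -> on_hand[A=40 B=27] avail[A=34 B=18] open={R10,R6,R7,R9}
Step 17: reserve R11 B 2 -> on_hand[A=40 B=27] avail[A=34 B=16] open={R10,R11,R6,R7,R9}
Step 18: cancel R10 -> on_hand[A=40 B=27] avail[A=35 B=16] open={R11,R6,R7,R9}
Step 19: commit R7 -> on_hand[A=37 B=27] avail[A=35 B=16] open={R11,R6,R9}
Step 20: reserve R12 B 9 -> on_hand[A=37 B=27] avail[A=35 B=7] open={R11,R12,R6,R9}
Step 21: reserve R13 B 3 -> on_hand[A=37 B=27] avail[A=35 B=4] open={R11,R12,R13,R6,R9}
Step 22: reserve R14 A 1 -> on_hand[A=37 B=27] avail[A=34 B=4] open={R11,R12,R13,R14,R6,R9}
Step 23: commit R9 -> on_hand[A=37 B=18] avail[A=34 B=4] open={R11,R12,R13,R14,R6}
Final available[A] = 34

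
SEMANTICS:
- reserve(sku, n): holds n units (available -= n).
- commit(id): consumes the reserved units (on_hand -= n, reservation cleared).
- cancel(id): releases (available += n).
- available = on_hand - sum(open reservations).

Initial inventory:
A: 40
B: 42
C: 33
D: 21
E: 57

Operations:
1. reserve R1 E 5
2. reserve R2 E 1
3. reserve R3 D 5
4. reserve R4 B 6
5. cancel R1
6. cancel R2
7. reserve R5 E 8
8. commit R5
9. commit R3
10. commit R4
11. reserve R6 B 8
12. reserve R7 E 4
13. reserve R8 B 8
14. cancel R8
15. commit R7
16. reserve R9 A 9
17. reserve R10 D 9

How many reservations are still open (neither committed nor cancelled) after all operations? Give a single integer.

Step 1: reserve R1 E 5 -> on_hand[A=40 B=42 C=33 D=21 E=57] avail[A=40 B=42 C=33 D=21 E=52] open={R1}
Step 2: reserve R2 E 1 -> on_hand[A=40 B=42 C=33 D=21 E=57] avail[A=40 B=42 C=33 D=21 E=51] open={R1,R2}
Step 3: reserve R3 D 5 -> on_hand[A=40 B=42 C=33 D=21 E=57] avail[A=40 B=42 C=33 D=16 E=51] open={R1,R2,R3}
Step 4: reserve R4 B 6 -> on_hand[A=40 B=42 C=33 D=21 E=57] avail[A=40 B=36 C=33 D=16 E=51] open={R1,R2,R3,R4}
Step 5: cancel R1 -> on_hand[A=40 B=42 C=33 D=21 E=57] avail[A=40 B=36 C=33 D=16 E=56] open={R2,R3,R4}
Step 6: cancel R2 -> on_hand[A=40 B=42 C=33 D=21 E=57] avail[A=40 B=36 C=33 D=16 E=57] open={R3,R4}
Step 7: reserve R5 E 8 -> on_hand[A=40 B=42 C=33 D=21 E=57] avail[A=40 B=36 C=33 D=16 E=49] open={R3,R4,R5}
Step 8: commit R5 -> on_hand[A=40 B=42 C=33 D=21 E=49] avail[A=40 B=36 C=33 D=16 E=49] open={R3,R4}
Step 9: commit R3 -> on_hand[A=40 B=42 C=33 D=16 E=49] avail[A=40 B=36 C=33 D=16 E=49] open={R4}
Step 10: commit R4 -> on_hand[A=40 B=36 C=33 D=16 E=49] avail[A=40 B=36 C=33 D=16 E=49] open={}
Step 11: reserve R6 B 8 -> on_hand[A=40 B=36 C=33 D=16 E=49] avail[A=40 B=28 C=33 D=16 E=49] open={R6}
Step 12: reserve R7 E 4 -> on_hand[A=40 B=36 C=33 D=16 E=49] avail[A=40 B=28 C=33 D=16 E=45] open={R6,R7}
Step 13: reserve R8 B 8 -> on_hand[A=40 B=36 C=33 D=16 E=49] avail[A=40 B=20 C=33 D=16 E=45] open={R6,R7,R8}
Step 14: cancel R8 -> on_hand[A=40 B=36 C=33 D=16 E=49] avail[A=40 B=28 C=33 D=16 E=45] open={R6,R7}
Step 15: commit R7 -> on_hand[A=40 B=36 C=33 D=16 E=45] avail[A=40 B=28 C=33 D=16 E=45] open={R6}
Step 16: reserve R9 A 9 -> on_hand[A=40 B=36 C=33 D=16 E=45] avail[A=31 B=28 C=33 D=16 E=45] open={R6,R9}
Step 17: reserve R10 D 9 -> on_hand[A=40 B=36 C=33 D=16 E=45] avail[A=31 B=28 C=33 D=7 E=45] open={R10,R6,R9}
Open reservations: ['R10', 'R6', 'R9'] -> 3

Answer: 3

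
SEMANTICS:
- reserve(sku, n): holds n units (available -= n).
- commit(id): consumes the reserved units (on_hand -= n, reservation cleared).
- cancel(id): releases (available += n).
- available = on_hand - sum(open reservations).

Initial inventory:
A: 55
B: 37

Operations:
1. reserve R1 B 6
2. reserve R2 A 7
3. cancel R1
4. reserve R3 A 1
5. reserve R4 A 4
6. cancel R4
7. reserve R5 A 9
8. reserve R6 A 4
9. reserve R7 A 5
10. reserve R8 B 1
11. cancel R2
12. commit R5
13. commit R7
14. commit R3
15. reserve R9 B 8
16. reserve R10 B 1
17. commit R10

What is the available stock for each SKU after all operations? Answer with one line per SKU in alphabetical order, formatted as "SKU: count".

Answer: A: 36
B: 27

Derivation:
Step 1: reserve R1 B 6 -> on_hand[A=55 B=37] avail[A=55 B=31] open={R1}
Step 2: reserve R2 A 7 -> on_hand[A=55 B=37] avail[A=48 B=31] open={R1,R2}
Step 3: cancel R1 -> on_hand[A=55 B=37] avail[A=48 B=37] open={R2}
Step 4: reserve R3 A 1 -> on_hand[A=55 B=37] avail[A=47 B=37] open={R2,R3}
Step 5: reserve R4 A 4 -> on_hand[A=55 B=37] avail[A=43 B=37] open={R2,R3,R4}
Step 6: cancel R4 -> on_hand[A=55 B=37] avail[A=47 B=37] open={R2,R3}
Step 7: reserve R5 A 9 -> on_hand[A=55 B=37] avail[A=38 B=37] open={R2,R3,R5}
Step 8: reserve R6 A 4 -> on_hand[A=55 B=37] avail[A=34 B=37] open={R2,R3,R5,R6}
Step 9: reserve R7 A 5 -> on_hand[A=55 B=37] avail[A=29 B=37] open={R2,R3,R5,R6,R7}
Step 10: reserve R8 B 1 -> on_hand[A=55 B=37] avail[A=29 B=36] open={R2,R3,R5,R6,R7,R8}
Step 11: cancel R2 -> on_hand[A=55 B=37] avail[A=36 B=36] open={R3,R5,R6,R7,R8}
Step 12: commit R5 -> on_hand[A=46 B=37] avail[A=36 B=36] open={R3,R6,R7,R8}
Step 13: commit R7 -> on_hand[A=41 B=37] avail[A=36 B=36] open={R3,R6,R8}
Step 14: commit R3 -> on_hand[A=40 B=37] avail[A=36 B=36] open={R6,R8}
Step 15: reserve R9 B 8 -> on_hand[A=40 B=37] avail[A=36 B=28] open={R6,R8,R9}
Step 16: reserve R10 B 1 -> on_hand[A=40 B=37] avail[A=36 B=27] open={R10,R6,R8,R9}
Step 17: commit R10 -> on_hand[A=40 B=36] avail[A=36 B=27] open={R6,R8,R9}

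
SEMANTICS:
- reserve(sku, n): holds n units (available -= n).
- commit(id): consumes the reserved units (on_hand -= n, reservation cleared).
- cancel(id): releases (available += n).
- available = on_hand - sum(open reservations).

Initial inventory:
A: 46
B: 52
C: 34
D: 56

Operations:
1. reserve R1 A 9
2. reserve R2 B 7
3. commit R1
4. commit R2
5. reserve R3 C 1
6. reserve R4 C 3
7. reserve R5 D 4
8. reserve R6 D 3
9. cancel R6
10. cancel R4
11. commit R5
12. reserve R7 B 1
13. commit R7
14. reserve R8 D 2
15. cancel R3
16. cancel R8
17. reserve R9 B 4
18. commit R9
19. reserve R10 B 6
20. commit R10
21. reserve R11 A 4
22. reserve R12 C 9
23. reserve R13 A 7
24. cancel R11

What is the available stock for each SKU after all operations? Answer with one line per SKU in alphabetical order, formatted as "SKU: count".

Answer: A: 30
B: 34
C: 25
D: 52

Derivation:
Step 1: reserve R1 A 9 -> on_hand[A=46 B=52 C=34 D=56] avail[A=37 B=52 C=34 D=56] open={R1}
Step 2: reserve R2 B 7 -> on_hand[A=46 B=52 C=34 D=56] avail[A=37 B=45 C=34 D=56] open={R1,R2}
Step 3: commit R1 -> on_hand[A=37 B=52 C=34 D=56] avail[A=37 B=45 C=34 D=56] open={R2}
Step 4: commit R2 -> on_hand[A=37 B=45 C=34 D=56] avail[A=37 B=45 C=34 D=56] open={}
Step 5: reserve R3 C 1 -> on_hand[A=37 B=45 C=34 D=56] avail[A=37 B=45 C=33 D=56] open={R3}
Step 6: reserve R4 C 3 -> on_hand[A=37 B=45 C=34 D=56] avail[A=37 B=45 C=30 D=56] open={R3,R4}
Step 7: reserve R5 D 4 -> on_hand[A=37 B=45 C=34 D=56] avail[A=37 B=45 C=30 D=52] open={R3,R4,R5}
Step 8: reserve R6 D 3 -> on_hand[A=37 B=45 C=34 D=56] avail[A=37 B=45 C=30 D=49] open={R3,R4,R5,R6}
Step 9: cancel R6 -> on_hand[A=37 B=45 C=34 D=56] avail[A=37 B=45 C=30 D=52] open={R3,R4,R5}
Step 10: cancel R4 -> on_hand[A=37 B=45 C=34 D=56] avail[A=37 B=45 C=33 D=52] open={R3,R5}
Step 11: commit R5 -> on_hand[A=37 B=45 C=34 D=52] avail[A=37 B=45 C=33 D=52] open={R3}
Step 12: reserve R7 B 1 -> on_hand[A=37 B=45 C=34 D=52] avail[A=37 B=44 C=33 D=52] open={R3,R7}
Step 13: commit R7 -> on_hand[A=37 B=44 C=34 D=52] avail[A=37 B=44 C=33 D=52] open={R3}
Step 14: reserve R8 D 2 -> on_hand[A=37 B=44 C=34 D=52] avail[A=37 B=44 C=33 D=50] open={R3,R8}
Step 15: cancel R3 -> on_hand[A=37 B=44 C=34 D=52] avail[A=37 B=44 C=34 D=50] open={R8}
Step 16: cancel R8 -> on_hand[A=37 B=44 C=34 D=52] avail[A=37 B=44 C=34 D=52] open={}
Step 17: reserve R9 B 4 -> on_hand[A=37 B=44 C=34 D=52] avail[A=37 B=40 C=34 D=52] open={R9}
Step 18: commit R9 -> on_hand[A=37 B=40 C=34 D=52] avail[A=37 B=40 C=34 D=52] open={}
Step 19: reserve R10 B 6 -> on_hand[A=37 B=40 C=34 D=52] avail[A=37 B=34 C=34 D=52] open={R10}
Step 20: commit R10 -> on_hand[A=37 B=34 C=34 D=52] avail[A=37 B=34 C=34 D=52] open={}
Step 21: reserve R11 A 4 -> on_hand[A=37 B=34 C=34 D=52] avail[A=33 B=34 C=34 D=52] open={R11}
Step 22: reserve R12 C 9 -> on_hand[A=37 B=34 C=34 D=52] avail[A=33 B=34 C=25 D=52] open={R11,R12}
Step 23: reserve R13 A 7 -> on_hand[A=37 B=34 C=34 D=52] avail[A=26 B=34 C=25 D=52] open={R11,R12,R13}
Step 24: cancel R11 -> on_hand[A=37 B=34 C=34 D=52] avail[A=30 B=34 C=25 D=52] open={R12,R13}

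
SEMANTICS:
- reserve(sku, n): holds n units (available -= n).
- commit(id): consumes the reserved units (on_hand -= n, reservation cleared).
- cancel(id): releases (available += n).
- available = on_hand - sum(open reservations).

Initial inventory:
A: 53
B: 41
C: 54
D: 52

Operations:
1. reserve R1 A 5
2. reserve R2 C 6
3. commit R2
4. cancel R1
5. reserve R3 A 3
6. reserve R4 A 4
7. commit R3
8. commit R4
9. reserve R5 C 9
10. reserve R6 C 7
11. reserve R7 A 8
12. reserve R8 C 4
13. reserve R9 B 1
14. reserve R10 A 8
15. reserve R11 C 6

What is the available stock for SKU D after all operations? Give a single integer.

Answer: 52

Derivation:
Step 1: reserve R1 A 5 -> on_hand[A=53 B=41 C=54 D=52] avail[A=48 B=41 C=54 D=52] open={R1}
Step 2: reserve R2 C 6 -> on_hand[A=53 B=41 C=54 D=52] avail[A=48 B=41 C=48 D=52] open={R1,R2}
Step 3: commit R2 -> on_hand[A=53 B=41 C=48 D=52] avail[A=48 B=41 C=48 D=52] open={R1}
Step 4: cancel R1 -> on_hand[A=53 B=41 C=48 D=52] avail[A=53 B=41 C=48 D=52] open={}
Step 5: reserve R3 A 3 -> on_hand[A=53 B=41 C=48 D=52] avail[A=50 B=41 C=48 D=52] open={R3}
Step 6: reserve R4 A 4 -> on_hand[A=53 B=41 C=48 D=52] avail[A=46 B=41 C=48 D=52] open={R3,R4}
Step 7: commit R3 -> on_hand[A=50 B=41 C=48 D=52] avail[A=46 B=41 C=48 D=52] open={R4}
Step 8: commit R4 -> on_hand[A=46 B=41 C=48 D=52] avail[A=46 B=41 C=48 D=52] open={}
Step 9: reserve R5 C 9 -> on_hand[A=46 B=41 C=48 D=52] avail[A=46 B=41 C=39 D=52] open={R5}
Step 10: reserve R6 C 7 -> on_hand[A=46 B=41 C=48 D=52] avail[A=46 B=41 C=32 D=52] open={R5,R6}
Step 11: reserve R7 A 8 -> on_hand[A=46 B=41 C=48 D=52] avail[A=38 B=41 C=32 D=52] open={R5,R6,R7}
Step 12: reserve R8 C 4 -> on_hand[A=46 B=41 C=48 D=52] avail[A=38 B=41 C=28 D=52] open={R5,R6,R7,R8}
Step 13: reserve R9 B 1 -> on_hand[A=46 B=41 C=48 D=52] avail[A=38 B=40 C=28 D=52] open={R5,R6,R7,R8,R9}
Step 14: reserve R10 A 8 -> on_hand[A=46 B=41 C=48 D=52] avail[A=30 B=40 C=28 D=52] open={R10,R5,R6,R7,R8,R9}
Step 15: reserve R11 C 6 -> on_hand[A=46 B=41 C=48 D=52] avail[A=30 B=40 C=22 D=52] open={R10,R11,R5,R6,R7,R8,R9}
Final available[D] = 52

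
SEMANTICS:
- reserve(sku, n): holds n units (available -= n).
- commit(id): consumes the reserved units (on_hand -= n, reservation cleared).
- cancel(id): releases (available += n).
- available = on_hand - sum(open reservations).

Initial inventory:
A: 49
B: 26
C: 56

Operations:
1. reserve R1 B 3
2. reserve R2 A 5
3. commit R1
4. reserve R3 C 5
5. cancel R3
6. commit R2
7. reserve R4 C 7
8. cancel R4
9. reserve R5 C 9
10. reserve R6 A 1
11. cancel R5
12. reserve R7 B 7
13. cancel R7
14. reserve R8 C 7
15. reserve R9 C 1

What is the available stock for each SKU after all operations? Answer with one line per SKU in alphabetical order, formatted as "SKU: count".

Step 1: reserve R1 B 3 -> on_hand[A=49 B=26 C=56] avail[A=49 B=23 C=56] open={R1}
Step 2: reserve R2 A 5 -> on_hand[A=49 B=26 C=56] avail[A=44 B=23 C=56] open={R1,R2}
Step 3: commit R1 -> on_hand[A=49 B=23 C=56] avail[A=44 B=23 C=56] open={R2}
Step 4: reserve R3 C 5 -> on_hand[A=49 B=23 C=56] avail[A=44 B=23 C=51] open={R2,R3}
Step 5: cancel R3 -> on_hand[A=49 B=23 C=56] avail[A=44 B=23 C=56] open={R2}
Step 6: commit R2 -> on_hand[A=44 B=23 C=56] avail[A=44 B=23 C=56] open={}
Step 7: reserve R4 C 7 -> on_hand[A=44 B=23 C=56] avail[A=44 B=23 C=49] open={R4}
Step 8: cancel R4 -> on_hand[A=44 B=23 C=56] avail[A=44 B=23 C=56] open={}
Step 9: reserve R5 C 9 -> on_hand[A=44 B=23 C=56] avail[A=44 B=23 C=47] open={R5}
Step 10: reserve R6 A 1 -> on_hand[A=44 B=23 C=56] avail[A=43 B=23 C=47] open={R5,R6}
Step 11: cancel R5 -> on_hand[A=44 B=23 C=56] avail[A=43 B=23 C=56] open={R6}
Step 12: reserve R7 B 7 -> on_hand[A=44 B=23 C=56] avail[A=43 B=16 C=56] open={R6,R7}
Step 13: cancel R7 -> on_hand[A=44 B=23 C=56] avail[A=43 B=23 C=56] open={R6}
Step 14: reserve R8 C 7 -> on_hand[A=44 B=23 C=56] avail[A=43 B=23 C=49] open={R6,R8}
Step 15: reserve R9 C 1 -> on_hand[A=44 B=23 C=56] avail[A=43 B=23 C=48] open={R6,R8,R9}

Answer: A: 43
B: 23
C: 48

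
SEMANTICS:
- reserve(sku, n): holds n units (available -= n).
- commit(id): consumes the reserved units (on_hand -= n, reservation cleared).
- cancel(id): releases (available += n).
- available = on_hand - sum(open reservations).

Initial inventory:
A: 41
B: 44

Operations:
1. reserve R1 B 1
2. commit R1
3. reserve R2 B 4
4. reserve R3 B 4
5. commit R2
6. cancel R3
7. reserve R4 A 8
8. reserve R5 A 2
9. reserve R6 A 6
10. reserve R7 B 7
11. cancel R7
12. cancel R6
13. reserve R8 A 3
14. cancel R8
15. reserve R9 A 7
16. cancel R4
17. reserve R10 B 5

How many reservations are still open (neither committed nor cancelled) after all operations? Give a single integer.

Answer: 3

Derivation:
Step 1: reserve R1 B 1 -> on_hand[A=41 B=44] avail[A=41 B=43] open={R1}
Step 2: commit R1 -> on_hand[A=41 B=43] avail[A=41 B=43] open={}
Step 3: reserve R2 B 4 -> on_hand[A=41 B=43] avail[A=41 B=39] open={R2}
Step 4: reserve R3 B 4 -> on_hand[A=41 B=43] avail[A=41 B=35] open={R2,R3}
Step 5: commit R2 -> on_hand[A=41 B=39] avail[A=41 B=35] open={R3}
Step 6: cancel R3 -> on_hand[A=41 B=39] avail[A=41 B=39] open={}
Step 7: reserve R4 A 8 -> on_hand[A=41 B=39] avail[A=33 B=39] open={R4}
Step 8: reserve R5 A 2 -> on_hand[A=41 B=39] avail[A=31 B=39] open={R4,R5}
Step 9: reserve R6 A 6 -> on_hand[A=41 B=39] avail[A=25 B=39] open={R4,R5,R6}
Step 10: reserve R7 B 7 -> on_hand[A=41 B=39] avail[A=25 B=32] open={R4,R5,R6,R7}
Step 11: cancel R7 -> on_hand[A=41 B=39] avail[A=25 B=39] open={R4,R5,R6}
Step 12: cancel R6 -> on_hand[A=41 B=39] avail[A=31 B=39] open={R4,R5}
Step 13: reserve R8 A 3 -> on_hand[A=41 B=39] avail[A=28 B=39] open={R4,R5,R8}
Step 14: cancel R8 -> on_hand[A=41 B=39] avail[A=31 B=39] open={R4,R5}
Step 15: reserve R9 A 7 -> on_hand[A=41 B=39] avail[A=24 B=39] open={R4,R5,R9}
Step 16: cancel R4 -> on_hand[A=41 B=39] avail[A=32 B=39] open={R5,R9}
Step 17: reserve R10 B 5 -> on_hand[A=41 B=39] avail[A=32 B=34] open={R10,R5,R9}
Open reservations: ['R10', 'R5', 'R9'] -> 3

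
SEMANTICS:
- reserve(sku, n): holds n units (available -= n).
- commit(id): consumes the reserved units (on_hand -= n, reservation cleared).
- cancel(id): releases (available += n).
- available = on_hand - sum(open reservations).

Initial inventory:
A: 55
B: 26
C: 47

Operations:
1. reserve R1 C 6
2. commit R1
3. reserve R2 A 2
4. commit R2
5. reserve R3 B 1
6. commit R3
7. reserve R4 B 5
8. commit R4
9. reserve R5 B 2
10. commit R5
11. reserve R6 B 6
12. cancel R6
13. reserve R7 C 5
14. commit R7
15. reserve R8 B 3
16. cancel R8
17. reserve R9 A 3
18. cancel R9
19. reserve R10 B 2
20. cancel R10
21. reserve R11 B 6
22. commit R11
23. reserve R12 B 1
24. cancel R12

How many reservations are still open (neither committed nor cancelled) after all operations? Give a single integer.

Answer: 0

Derivation:
Step 1: reserve R1 C 6 -> on_hand[A=55 B=26 C=47] avail[A=55 B=26 C=41] open={R1}
Step 2: commit R1 -> on_hand[A=55 B=26 C=41] avail[A=55 B=26 C=41] open={}
Step 3: reserve R2 A 2 -> on_hand[A=55 B=26 C=41] avail[A=53 B=26 C=41] open={R2}
Step 4: commit R2 -> on_hand[A=53 B=26 C=41] avail[A=53 B=26 C=41] open={}
Step 5: reserve R3 B 1 -> on_hand[A=53 B=26 C=41] avail[A=53 B=25 C=41] open={R3}
Step 6: commit R3 -> on_hand[A=53 B=25 C=41] avail[A=53 B=25 C=41] open={}
Step 7: reserve R4 B 5 -> on_hand[A=53 B=25 C=41] avail[A=53 B=20 C=41] open={R4}
Step 8: commit R4 -> on_hand[A=53 B=20 C=41] avail[A=53 B=20 C=41] open={}
Step 9: reserve R5 B 2 -> on_hand[A=53 B=20 C=41] avail[A=53 B=18 C=41] open={R5}
Step 10: commit R5 -> on_hand[A=53 B=18 C=41] avail[A=53 B=18 C=41] open={}
Step 11: reserve R6 B 6 -> on_hand[A=53 B=18 C=41] avail[A=53 B=12 C=41] open={R6}
Step 12: cancel R6 -> on_hand[A=53 B=18 C=41] avail[A=53 B=18 C=41] open={}
Step 13: reserve R7 C 5 -> on_hand[A=53 B=18 C=41] avail[A=53 B=18 C=36] open={R7}
Step 14: commit R7 -> on_hand[A=53 B=18 C=36] avail[A=53 B=18 C=36] open={}
Step 15: reserve R8 B 3 -> on_hand[A=53 B=18 C=36] avail[A=53 B=15 C=36] open={R8}
Step 16: cancel R8 -> on_hand[A=53 B=18 C=36] avail[A=53 B=18 C=36] open={}
Step 17: reserve R9 A 3 -> on_hand[A=53 B=18 C=36] avail[A=50 B=18 C=36] open={R9}
Step 18: cancel R9 -> on_hand[A=53 B=18 C=36] avail[A=53 B=18 C=36] open={}
Step 19: reserve R10 B 2 -> on_hand[A=53 B=18 C=36] avail[A=53 B=16 C=36] open={R10}
Step 20: cancel R10 -> on_hand[A=53 B=18 C=36] avail[A=53 B=18 C=36] open={}
Step 21: reserve R11 B 6 -> on_hand[A=53 B=18 C=36] avail[A=53 B=12 C=36] open={R11}
Step 22: commit R11 -> on_hand[A=53 B=12 C=36] avail[A=53 B=12 C=36] open={}
Step 23: reserve R12 B 1 -> on_hand[A=53 B=12 C=36] avail[A=53 B=11 C=36] open={R12}
Step 24: cancel R12 -> on_hand[A=53 B=12 C=36] avail[A=53 B=12 C=36] open={}
Open reservations: [] -> 0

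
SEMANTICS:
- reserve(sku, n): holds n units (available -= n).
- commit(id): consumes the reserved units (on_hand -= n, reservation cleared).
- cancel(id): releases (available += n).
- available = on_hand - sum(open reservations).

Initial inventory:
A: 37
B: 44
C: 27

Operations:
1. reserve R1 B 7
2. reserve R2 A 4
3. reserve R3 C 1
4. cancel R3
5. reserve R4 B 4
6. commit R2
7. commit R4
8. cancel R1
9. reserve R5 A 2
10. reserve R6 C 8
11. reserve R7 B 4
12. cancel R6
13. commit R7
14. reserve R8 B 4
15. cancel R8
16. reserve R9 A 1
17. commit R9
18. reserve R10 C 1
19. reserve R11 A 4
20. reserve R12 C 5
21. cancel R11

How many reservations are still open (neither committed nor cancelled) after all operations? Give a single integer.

Step 1: reserve R1 B 7 -> on_hand[A=37 B=44 C=27] avail[A=37 B=37 C=27] open={R1}
Step 2: reserve R2 A 4 -> on_hand[A=37 B=44 C=27] avail[A=33 B=37 C=27] open={R1,R2}
Step 3: reserve R3 C 1 -> on_hand[A=37 B=44 C=27] avail[A=33 B=37 C=26] open={R1,R2,R3}
Step 4: cancel R3 -> on_hand[A=37 B=44 C=27] avail[A=33 B=37 C=27] open={R1,R2}
Step 5: reserve R4 B 4 -> on_hand[A=37 B=44 C=27] avail[A=33 B=33 C=27] open={R1,R2,R4}
Step 6: commit R2 -> on_hand[A=33 B=44 C=27] avail[A=33 B=33 C=27] open={R1,R4}
Step 7: commit R4 -> on_hand[A=33 B=40 C=27] avail[A=33 B=33 C=27] open={R1}
Step 8: cancel R1 -> on_hand[A=33 B=40 C=27] avail[A=33 B=40 C=27] open={}
Step 9: reserve R5 A 2 -> on_hand[A=33 B=40 C=27] avail[A=31 B=40 C=27] open={R5}
Step 10: reserve R6 C 8 -> on_hand[A=33 B=40 C=27] avail[A=31 B=40 C=19] open={R5,R6}
Step 11: reserve R7 B 4 -> on_hand[A=33 B=40 C=27] avail[A=31 B=36 C=19] open={R5,R6,R7}
Step 12: cancel R6 -> on_hand[A=33 B=40 C=27] avail[A=31 B=36 C=27] open={R5,R7}
Step 13: commit R7 -> on_hand[A=33 B=36 C=27] avail[A=31 B=36 C=27] open={R5}
Step 14: reserve R8 B 4 -> on_hand[A=33 B=36 C=27] avail[A=31 B=32 C=27] open={R5,R8}
Step 15: cancel R8 -> on_hand[A=33 B=36 C=27] avail[A=31 B=36 C=27] open={R5}
Step 16: reserve R9 A 1 -> on_hand[A=33 B=36 C=27] avail[A=30 B=36 C=27] open={R5,R9}
Step 17: commit R9 -> on_hand[A=32 B=36 C=27] avail[A=30 B=36 C=27] open={R5}
Step 18: reserve R10 C 1 -> on_hand[A=32 B=36 C=27] avail[A=30 B=36 C=26] open={R10,R5}
Step 19: reserve R11 A 4 -> on_hand[A=32 B=36 C=27] avail[A=26 B=36 C=26] open={R10,R11,R5}
Step 20: reserve R12 C 5 -> on_hand[A=32 B=36 C=27] avail[A=26 B=36 C=21] open={R10,R11,R12,R5}
Step 21: cancel R11 -> on_hand[A=32 B=36 C=27] avail[A=30 B=36 C=21] open={R10,R12,R5}
Open reservations: ['R10', 'R12', 'R5'] -> 3

Answer: 3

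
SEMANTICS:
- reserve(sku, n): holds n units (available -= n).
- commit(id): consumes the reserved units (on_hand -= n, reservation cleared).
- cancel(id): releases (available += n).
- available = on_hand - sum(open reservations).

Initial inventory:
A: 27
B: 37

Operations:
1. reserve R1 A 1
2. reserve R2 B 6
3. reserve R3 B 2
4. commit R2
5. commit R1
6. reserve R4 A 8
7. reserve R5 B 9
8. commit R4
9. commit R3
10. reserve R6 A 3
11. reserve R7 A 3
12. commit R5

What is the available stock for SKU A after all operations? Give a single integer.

Answer: 12

Derivation:
Step 1: reserve R1 A 1 -> on_hand[A=27 B=37] avail[A=26 B=37] open={R1}
Step 2: reserve R2 B 6 -> on_hand[A=27 B=37] avail[A=26 B=31] open={R1,R2}
Step 3: reserve R3 B 2 -> on_hand[A=27 B=37] avail[A=26 B=29] open={R1,R2,R3}
Step 4: commit R2 -> on_hand[A=27 B=31] avail[A=26 B=29] open={R1,R3}
Step 5: commit R1 -> on_hand[A=26 B=31] avail[A=26 B=29] open={R3}
Step 6: reserve R4 A 8 -> on_hand[A=26 B=31] avail[A=18 B=29] open={R3,R4}
Step 7: reserve R5 B 9 -> on_hand[A=26 B=31] avail[A=18 B=20] open={R3,R4,R5}
Step 8: commit R4 -> on_hand[A=18 B=31] avail[A=18 B=20] open={R3,R5}
Step 9: commit R3 -> on_hand[A=18 B=29] avail[A=18 B=20] open={R5}
Step 10: reserve R6 A 3 -> on_hand[A=18 B=29] avail[A=15 B=20] open={R5,R6}
Step 11: reserve R7 A 3 -> on_hand[A=18 B=29] avail[A=12 B=20] open={R5,R6,R7}
Step 12: commit R5 -> on_hand[A=18 B=20] avail[A=12 B=20] open={R6,R7}
Final available[A] = 12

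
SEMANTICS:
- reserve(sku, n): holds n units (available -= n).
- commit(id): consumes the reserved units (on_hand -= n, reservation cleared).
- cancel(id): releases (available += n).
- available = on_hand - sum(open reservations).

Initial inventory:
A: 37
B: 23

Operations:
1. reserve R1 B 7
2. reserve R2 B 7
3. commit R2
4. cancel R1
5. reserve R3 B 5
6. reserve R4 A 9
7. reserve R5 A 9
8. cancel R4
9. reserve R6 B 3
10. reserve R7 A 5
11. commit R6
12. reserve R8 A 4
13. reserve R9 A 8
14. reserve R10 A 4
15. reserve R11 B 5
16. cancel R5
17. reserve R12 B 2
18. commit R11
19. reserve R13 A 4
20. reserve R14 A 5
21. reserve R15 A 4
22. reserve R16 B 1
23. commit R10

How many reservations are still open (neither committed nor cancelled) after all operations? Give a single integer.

Step 1: reserve R1 B 7 -> on_hand[A=37 B=23] avail[A=37 B=16] open={R1}
Step 2: reserve R2 B 7 -> on_hand[A=37 B=23] avail[A=37 B=9] open={R1,R2}
Step 3: commit R2 -> on_hand[A=37 B=16] avail[A=37 B=9] open={R1}
Step 4: cancel R1 -> on_hand[A=37 B=16] avail[A=37 B=16] open={}
Step 5: reserve R3 B 5 -> on_hand[A=37 B=16] avail[A=37 B=11] open={R3}
Step 6: reserve R4 A 9 -> on_hand[A=37 B=16] avail[A=28 B=11] open={R3,R4}
Step 7: reserve R5 A 9 -> on_hand[A=37 B=16] avail[A=19 B=11] open={R3,R4,R5}
Step 8: cancel R4 -> on_hand[A=37 B=16] avail[A=28 B=11] open={R3,R5}
Step 9: reserve R6 B 3 -> on_hand[A=37 B=16] avail[A=28 B=8] open={R3,R5,R6}
Step 10: reserve R7 A 5 -> on_hand[A=37 B=16] avail[A=23 B=8] open={R3,R5,R6,R7}
Step 11: commit R6 -> on_hand[A=37 B=13] avail[A=23 B=8] open={R3,R5,R7}
Step 12: reserve R8 A 4 -> on_hand[A=37 B=13] avail[A=19 B=8] open={R3,R5,R7,R8}
Step 13: reserve R9 A 8 -> on_hand[A=37 B=13] avail[A=11 B=8] open={R3,R5,R7,R8,R9}
Step 14: reserve R10 A 4 -> on_hand[A=37 B=13] avail[A=7 B=8] open={R10,R3,R5,R7,R8,R9}
Step 15: reserve R11 B 5 -> on_hand[A=37 B=13] avail[A=7 B=3] open={R10,R11,R3,R5,R7,R8,R9}
Step 16: cancel R5 -> on_hand[A=37 B=13] avail[A=16 B=3] open={R10,R11,R3,R7,R8,R9}
Step 17: reserve R12 B 2 -> on_hand[A=37 B=13] avail[A=16 B=1] open={R10,R11,R12,R3,R7,R8,R9}
Step 18: commit R11 -> on_hand[A=37 B=8] avail[A=16 B=1] open={R10,R12,R3,R7,R8,R9}
Step 19: reserve R13 A 4 -> on_hand[A=37 B=8] avail[A=12 B=1] open={R10,R12,R13,R3,R7,R8,R9}
Step 20: reserve R14 A 5 -> on_hand[A=37 B=8] avail[A=7 B=1] open={R10,R12,R13,R14,R3,R7,R8,R9}
Step 21: reserve R15 A 4 -> on_hand[A=37 B=8] avail[A=3 B=1] open={R10,R12,R13,R14,R15,R3,R7,R8,R9}
Step 22: reserve R16 B 1 -> on_hand[A=37 B=8] avail[A=3 B=0] open={R10,R12,R13,R14,R15,R16,R3,R7,R8,R9}
Step 23: commit R10 -> on_hand[A=33 B=8] avail[A=3 B=0] open={R12,R13,R14,R15,R16,R3,R7,R8,R9}
Open reservations: ['R12', 'R13', 'R14', 'R15', 'R16', 'R3', 'R7', 'R8', 'R9'] -> 9

Answer: 9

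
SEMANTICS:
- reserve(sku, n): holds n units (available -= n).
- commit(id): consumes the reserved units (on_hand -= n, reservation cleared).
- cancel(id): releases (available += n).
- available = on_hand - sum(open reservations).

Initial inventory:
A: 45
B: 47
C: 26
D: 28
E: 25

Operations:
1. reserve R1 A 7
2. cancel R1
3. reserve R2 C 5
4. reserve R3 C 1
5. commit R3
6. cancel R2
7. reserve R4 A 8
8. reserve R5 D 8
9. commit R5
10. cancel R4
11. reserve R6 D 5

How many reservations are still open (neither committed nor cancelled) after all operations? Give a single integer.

Step 1: reserve R1 A 7 -> on_hand[A=45 B=47 C=26 D=28 E=25] avail[A=38 B=47 C=26 D=28 E=25] open={R1}
Step 2: cancel R1 -> on_hand[A=45 B=47 C=26 D=28 E=25] avail[A=45 B=47 C=26 D=28 E=25] open={}
Step 3: reserve R2 C 5 -> on_hand[A=45 B=47 C=26 D=28 E=25] avail[A=45 B=47 C=21 D=28 E=25] open={R2}
Step 4: reserve R3 C 1 -> on_hand[A=45 B=47 C=26 D=28 E=25] avail[A=45 B=47 C=20 D=28 E=25] open={R2,R3}
Step 5: commit R3 -> on_hand[A=45 B=47 C=25 D=28 E=25] avail[A=45 B=47 C=20 D=28 E=25] open={R2}
Step 6: cancel R2 -> on_hand[A=45 B=47 C=25 D=28 E=25] avail[A=45 B=47 C=25 D=28 E=25] open={}
Step 7: reserve R4 A 8 -> on_hand[A=45 B=47 C=25 D=28 E=25] avail[A=37 B=47 C=25 D=28 E=25] open={R4}
Step 8: reserve R5 D 8 -> on_hand[A=45 B=47 C=25 D=28 E=25] avail[A=37 B=47 C=25 D=20 E=25] open={R4,R5}
Step 9: commit R5 -> on_hand[A=45 B=47 C=25 D=20 E=25] avail[A=37 B=47 C=25 D=20 E=25] open={R4}
Step 10: cancel R4 -> on_hand[A=45 B=47 C=25 D=20 E=25] avail[A=45 B=47 C=25 D=20 E=25] open={}
Step 11: reserve R6 D 5 -> on_hand[A=45 B=47 C=25 D=20 E=25] avail[A=45 B=47 C=25 D=15 E=25] open={R6}
Open reservations: ['R6'] -> 1

Answer: 1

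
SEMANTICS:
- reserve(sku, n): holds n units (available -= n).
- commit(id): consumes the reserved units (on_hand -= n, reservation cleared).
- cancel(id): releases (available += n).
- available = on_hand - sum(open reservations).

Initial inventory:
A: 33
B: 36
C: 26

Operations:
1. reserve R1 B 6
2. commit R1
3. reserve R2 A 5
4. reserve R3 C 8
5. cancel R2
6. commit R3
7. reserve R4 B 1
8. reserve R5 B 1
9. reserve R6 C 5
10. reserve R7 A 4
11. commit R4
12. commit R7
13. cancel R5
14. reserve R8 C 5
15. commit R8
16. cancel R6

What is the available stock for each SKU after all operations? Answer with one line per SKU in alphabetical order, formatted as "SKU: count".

Answer: A: 29
B: 29
C: 13

Derivation:
Step 1: reserve R1 B 6 -> on_hand[A=33 B=36 C=26] avail[A=33 B=30 C=26] open={R1}
Step 2: commit R1 -> on_hand[A=33 B=30 C=26] avail[A=33 B=30 C=26] open={}
Step 3: reserve R2 A 5 -> on_hand[A=33 B=30 C=26] avail[A=28 B=30 C=26] open={R2}
Step 4: reserve R3 C 8 -> on_hand[A=33 B=30 C=26] avail[A=28 B=30 C=18] open={R2,R3}
Step 5: cancel R2 -> on_hand[A=33 B=30 C=26] avail[A=33 B=30 C=18] open={R3}
Step 6: commit R3 -> on_hand[A=33 B=30 C=18] avail[A=33 B=30 C=18] open={}
Step 7: reserve R4 B 1 -> on_hand[A=33 B=30 C=18] avail[A=33 B=29 C=18] open={R4}
Step 8: reserve R5 B 1 -> on_hand[A=33 B=30 C=18] avail[A=33 B=28 C=18] open={R4,R5}
Step 9: reserve R6 C 5 -> on_hand[A=33 B=30 C=18] avail[A=33 B=28 C=13] open={R4,R5,R6}
Step 10: reserve R7 A 4 -> on_hand[A=33 B=30 C=18] avail[A=29 B=28 C=13] open={R4,R5,R6,R7}
Step 11: commit R4 -> on_hand[A=33 B=29 C=18] avail[A=29 B=28 C=13] open={R5,R6,R7}
Step 12: commit R7 -> on_hand[A=29 B=29 C=18] avail[A=29 B=28 C=13] open={R5,R6}
Step 13: cancel R5 -> on_hand[A=29 B=29 C=18] avail[A=29 B=29 C=13] open={R6}
Step 14: reserve R8 C 5 -> on_hand[A=29 B=29 C=18] avail[A=29 B=29 C=8] open={R6,R8}
Step 15: commit R8 -> on_hand[A=29 B=29 C=13] avail[A=29 B=29 C=8] open={R6}
Step 16: cancel R6 -> on_hand[A=29 B=29 C=13] avail[A=29 B=29 C=13] open={}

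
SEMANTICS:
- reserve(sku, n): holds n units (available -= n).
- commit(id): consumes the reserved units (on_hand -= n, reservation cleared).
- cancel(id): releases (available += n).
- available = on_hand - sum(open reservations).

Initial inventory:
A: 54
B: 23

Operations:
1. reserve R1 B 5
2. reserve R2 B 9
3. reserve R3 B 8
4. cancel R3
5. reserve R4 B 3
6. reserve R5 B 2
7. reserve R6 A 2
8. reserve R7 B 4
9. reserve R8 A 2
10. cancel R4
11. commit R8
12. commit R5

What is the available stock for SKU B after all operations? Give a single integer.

Step 1: reserve R1 B 5 -> on_hand[A=54 B=23] avail[A=54 B=18] open={R1}
Step 2: reserve R2 B 9 -> on_hand[A=54 B=23] avail[A=54 B=9] open={R1,R2}
Step 3: reserve R3 B 8 -> on_hand[A=54 B=23] avail[A=54 B=1] open={R1,R2,R3}
Step 4: cancel R3 -> on_hand[A=54 B=23] avail[A=54 B=9] open={R1,R2}
Step 5: reserve R4 B 3 -> on_hand[A=54 B=23] avail[A=54 B=6] open={R1,R2,R4}
Step 6: reserve R5 B 2 -> on_hand[A=54 B=23] avail[A=54 B=4] open={R1,R2,R4,R5}
Step 7: reserve R6 A 2 -> on_hand[A=54 B=23] avail[A=52 B=4] open={R1,R2,R4,R5,R6}
Step 8: reserve R7 B 4 -> on_hand[A=54 B=23] avail[A=52 B=0] open={R1,R2,R4,R5,R6,R7}
Step 9: reserve R8 A 2 -> on_hand[A=54 B=23] avail[A=50 B=0] open={R1,R2,R4,R5,R6,R7,R8}
Step 10: cancel R4 -> on_hand[A=54 B=23] avail[A=50 B=3] open={R1,R2,R5,R6,R7,R8}
Step 11: commit R8 -> on_hand[A=52 B=23] avail[A=50 B=3] open={R1,R2,R5,R6,R7}
Step 12: commit R5 -> on_hand[A=52 B=21] avail[A=50 B=3] open={R1,R2,R6,R7}
Final available[B] = 3

Answer: 3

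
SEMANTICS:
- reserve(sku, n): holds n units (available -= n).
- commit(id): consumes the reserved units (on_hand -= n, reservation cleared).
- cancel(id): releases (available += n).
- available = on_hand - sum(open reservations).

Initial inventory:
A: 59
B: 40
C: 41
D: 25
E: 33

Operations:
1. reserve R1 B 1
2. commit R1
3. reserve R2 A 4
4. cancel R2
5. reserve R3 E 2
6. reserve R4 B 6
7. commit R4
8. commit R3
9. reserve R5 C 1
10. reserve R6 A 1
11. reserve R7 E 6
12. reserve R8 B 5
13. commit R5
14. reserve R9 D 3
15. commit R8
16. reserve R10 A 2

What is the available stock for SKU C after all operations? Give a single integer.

Answer: 40

Derivation:
Step 1: reserve R1 B 1 -> on_hand[A=59 B=40 C=41 D=25 E=33] avail[A=59 B=39 C=41 D=25 E=33] open={R1}
Step 2: commit R1 -> on_hand[A=59 B=39 C=41 D=25 E=33] avail[A=59 B=39 C=41 D=25 E=33] open={}
Step 3: reserve R2 A 4 -> on_hand[A=59 B=39 C=41 D=25 E=33] avail[A=55 B=39 C=41 D=25 E=33] open={R2}
Step 4: cancel R2 -> on_hand[A=59 B=39 C=41 D=25 E=33] avail[A=59 B=39 C=41 D=25 E=33] open={}
Step 5: reserve R3 E 2 -> on_hand[A=59 B=39 C=41 D=25 E=33] avail[A=59 B=39 C=41 D=25 E=31] open={R3}
Step 6: reserve R4 B 6 -> on_hand[A=59 B=39 C=41 D=25 E=33] avail[A=59 B=33 C=41 D=25 E=31] open={R3,R4}
Step 7: commit R4 -> on_hand[A=59 B=33 C=41 D=25 E=33] avail[A=59 B=33 C=41 D=25 E=31] open={R3}
Step 8: commit R3 -> on_hand[A=59 B=33 C=41 D=25 E=31] avail[A=59 B=33 C=41 D=25 E=31] open={}
Step 9: reserve R5 C 1 -> on_hand[A=59 B=33 C=41 D=25 E=31] avail[A=59 B=33 C=40 D=25 E=31] open={R5}
Step 10: reserve R6 A 1 -> on_hand[A=59 B=33 C=41 D=25 E=31] avail[A=58 B=33 C=40 D=25 E=31] open={R5,R6}
Step 11: reserve R7 E 6 -> on_hand[A=59 B=33 C=41 D=25 E=31] avail[A=58 B=33 C=40 D=25 E=25] open={R5,R6,R7}
Step 12: reserve R8 B 5 -> on_hand[A=59 B=33 C=41 D=25 E=31] avail[A=58 B=28 C=40 D=25 E=25] open={R5,R6,R7,R8}
Step 13: commit R5 -> on_hand[A=59 B=33 C=40 D=25 E=31] avail[A=58 B=28 C=40 D=25 E=25] open={R6,R7,R8}
Step 14: reserve R9 D 3 -> on_hand[A=59 B=33 C=40 D=25 E=31] avail[A=58 B=28 C=40 D=22 E=25] open={R6,R7,R8,R9}
Step 15: commit R8 -> on_hand[A=59 B=28 C=40 D=25 E=31] avail[A=58 B=28 C=40 D=22 E=25] open={R6,R7,R9}
Step 16: reserve R10 A 2 -> on_hand[A=59 B=28 C=40 D=25 E=31] avail[A=56 B=28 C=40 D=22 E=25] open={R10,R6,R7,R9}
Final available[C] = 40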